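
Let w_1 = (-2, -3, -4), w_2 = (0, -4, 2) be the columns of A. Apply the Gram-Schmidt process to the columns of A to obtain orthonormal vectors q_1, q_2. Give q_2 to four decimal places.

q_2 = (0.0626, -0.8132, 0.5786)

w_1 = (-2, -3, -4); ‖w_1‖ = 5.3852, so q_1 = (-0.3714, -0.5571, -0.7428).
q_1·w_2 = (-0.3714)·0 + (-0.5571)·(-4) + (-0.7428)·2 = 0.7428.
u_2 = w_2 − 0.7428·q_1 = (0.2759, -3.5862, 2.5517).
‖u_2‖ = 4.4100, so q_2 = (0.0626, -0.8132, 0.5786).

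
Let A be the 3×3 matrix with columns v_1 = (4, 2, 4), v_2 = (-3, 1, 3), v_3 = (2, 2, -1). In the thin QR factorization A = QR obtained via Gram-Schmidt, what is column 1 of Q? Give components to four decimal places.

e_1 = (0.6667, 0.3333, 0.6667)

e_1 = v_1/‖v_1‖ = (4, 2, 4)/6.0000 = (0.6667, 0.3333, 0.6667).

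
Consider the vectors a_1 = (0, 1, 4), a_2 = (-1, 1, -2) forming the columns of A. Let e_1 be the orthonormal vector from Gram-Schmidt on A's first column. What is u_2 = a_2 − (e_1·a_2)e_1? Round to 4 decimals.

u_2 = (-1.0000, 1.4118, -0.3529)

e_1 = a_1/‖a_1‖ = (0, 1, 4)/4.1231 = (0.0000, 0.2425, 0.9701).
r_{12} = e_1·a_2 = -1.6977.
u_2 = a_2 + 1.6977·e_1 = (-1.0000, 1.4118, -0.3529).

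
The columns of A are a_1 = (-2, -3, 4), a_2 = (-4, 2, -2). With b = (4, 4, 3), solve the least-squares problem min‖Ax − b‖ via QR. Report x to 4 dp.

x = (-0.4182, -0.6879)

a_1 = (-2, -3, 4); ‖a_1‖ = 5.3852, so e_1 = (-0.3714, -0.5571, 0.7428).
e_1·a_2 = (-0.3714)·(-4) + (-0.5571)·2 + 0.7428·(-2) = -1.1142.
u_2 = a_2 + 1.1142·e_1 = (-4.4138, 1.3793, -1.1724).
‖u_2‖ = 4.7706, so e_2 = (-0.9252, 0.2891, -0.2458).
Qᵀb = (-1.4856, -3.2816).
Back-substitute: x_2 = -3.2816/4.7706 = -0.6879.
x_1 = (-1.4856 + 1.1142·(-0.6879))/5.3852 = -0.4182.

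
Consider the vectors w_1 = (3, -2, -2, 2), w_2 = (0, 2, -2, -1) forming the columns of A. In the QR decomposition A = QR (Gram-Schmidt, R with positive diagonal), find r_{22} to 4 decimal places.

r_{22} = 2.9681

w_1 = (3, -2, -2, 2); ‖w_1‖ = 4.5826, so e_1 = (0.6547, -0.4364, -0.4364, 0.4364).
e_1·w_2 = 0.6547·0 + (-0.4364)·2 + (-0.4364)·(-2) + 0.4364·(-1) = -0.4364.
u_2 = w_2 + 0.4364·e_1 = (0.2857, 1.8095, -2.1905, -0.8095).
r_{22} = ‖u_2‖ = 2.9681.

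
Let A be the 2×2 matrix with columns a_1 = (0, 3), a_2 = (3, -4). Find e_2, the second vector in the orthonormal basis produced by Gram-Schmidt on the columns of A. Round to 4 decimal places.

e_2 = (1.0000, 0.0000)

a_1 = (0, 3); ‖a_1‖ = 3.0000, so e_1 = (0.0000, 1.0000).
e_1·a_2 = 0.0000·3 + 1.0000·(-4) = -4.0000.
u_2 = a_2 + 4.0000·e_1 = (3.0000, 0.0000).
‖u_2‖ = 3.0000, so e_2 = (1.0000, 0.0000).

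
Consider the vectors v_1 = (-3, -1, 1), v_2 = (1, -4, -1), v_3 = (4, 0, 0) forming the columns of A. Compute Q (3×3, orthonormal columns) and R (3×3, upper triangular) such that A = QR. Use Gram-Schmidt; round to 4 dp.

e_1 = v_1/‖v_1‖ = (-3, -1, 1)/3.3166 = (-0.9045, -0.3015, 0.3015).
r_{12} = e_1·v_2 = 0.0000.
u_2 = v_2 + 0.0000·e_1 = (1.0000, -4.0000, -1.0000).
‖u_2‖ = 4.2426, so e_2 = (0.2357, -0.9428, -0.2357).
r_{13} = e_1·v_3 = -3.6181; r_{23} = e_2·v_3 = 0.9428.
u_3 = v_3 + 3.6181·e_1 − 0.9428·e_2 = (0.5051, -0.2020, 1.3131).
‖u_3‖ = 1.4213, so e_3 = (0.3553, -0.1421, 0.9239).

Q = [[-0.9045, 0.2357, 0.3553], [-0.3015, -0.9428, -0.1421], [0.3015, -0.2357, 0.9239]], R = [[3.3166, 0.0000, -3.6181], [0.0000, 4.2426, 0.9428], [0.0000, 0.0000, 1.4213]]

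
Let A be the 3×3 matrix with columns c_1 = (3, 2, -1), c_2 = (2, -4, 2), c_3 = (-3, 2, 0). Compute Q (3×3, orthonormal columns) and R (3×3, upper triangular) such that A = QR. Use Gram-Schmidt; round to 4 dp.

Q = [[0.8018, 0.5976, 0.0000], [0.5345, -0.7171, 0.4472], [-0.2673, 0.3586, 0.8944]], R = [[3.7417, -1.0690, -1.3363], [0.0000, 4.7809, -3.2271], [0.0000, 0.0000, 0.8944]]

c_1 = (3, 2, -1); ‖c_1‖ = 3.7417, so q_1 = (0.8018, 0.5345, -0.2673).
q_1·c_2 = 0.8018·2 + 0.5345·(-4) + (-0.2673)·2 = -1.0690.
u_2 = c_2 + 1.0690·q_1 = (2.8571, -3.4286, 1.7143).
‖u_2‖ = 4.7809, so q_2 = (0.5976, -0.7171, 0.3586).
q_1·c_3 = 0.8018·(-3) + 0.5345·2 + (-0.2673)·0 = -1.3363; q_2·c_3 = 0.5976·(-3) + (-0.7171)·2 + 0.3586·0 = -3.2271.
u_3 = c_3 + 1.3363·q_1 + 3.2271·q_2 = (0.0000, 0.4000, 0.8000).
‖u_3‖ = 0.8944, so q_3 = (0.0000, 0.4472, 0.8944).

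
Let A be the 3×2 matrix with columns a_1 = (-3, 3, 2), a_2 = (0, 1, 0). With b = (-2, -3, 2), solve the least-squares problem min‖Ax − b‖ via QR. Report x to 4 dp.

x = (0.7692, -5.3077)

a_1 = (-3, 3, 2); ‖a_1‖ = 4.6904, so q_1 = (-0.6396, 0.6396, 0.4264).
q_1·a_2 = (-0.6396)·0 + 0.6396·1 + 0.4264·0 = 0.6396.
u_2 = a_2 − 0.6396·q_1 = (0.4091, 0.5909, -0.2727).
‖u_2‖ = 0.7687, so q_2 = (0.5322, 0.7687, -0.3548).
Qᵀb = (0.2132, -4.0801).
Back-substitute: x_2 = -4.0801/0.7687 = -5.3077.
x_1 = (0.2132 − 0.6396·(-5.3077))/4.6904 = 0.7692.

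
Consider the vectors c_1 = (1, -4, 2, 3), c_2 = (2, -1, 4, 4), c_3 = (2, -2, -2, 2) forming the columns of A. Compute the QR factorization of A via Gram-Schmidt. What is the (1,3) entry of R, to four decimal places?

c_1 = (1, -4, 2, 3); ‖c_1‖ = 5.4772, so q_1 = (0.1826, -0.7303, 0.3651, 0.5477).
r_{13} = q_1·c_3 = 2.1909.

r_{13} = 2.1909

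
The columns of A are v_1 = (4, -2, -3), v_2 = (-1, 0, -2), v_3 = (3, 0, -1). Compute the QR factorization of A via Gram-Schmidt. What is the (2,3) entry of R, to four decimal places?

q_1 = v_1/‖v_1‖ = (4, -2, -3)/5.3852 = (0.7428, -0.3714, -0.5571).
r_{12} = q_1·v_2 = 0.3714.
u_2 = v_2 − 0.3714·q_1 = (-1.2759, 0.1379, -1.7931).
‖u_2‖ = 2.2050, so q_2 = (-0.5786, 0.0626, -0.8132).
r_{23} = q_2·v_3 = -0.9227.

r_{23} = -0.9227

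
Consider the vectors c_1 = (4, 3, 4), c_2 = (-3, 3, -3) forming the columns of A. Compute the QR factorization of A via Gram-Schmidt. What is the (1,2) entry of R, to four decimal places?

r_{12} = -2.3426

c_1 = (4, 3, 4); ‖c_1‖ = 6.4031, so e_1 = (0.6247, 0.4685, 0.6247).
r_{12} = e_1·c_2 = -2.3426.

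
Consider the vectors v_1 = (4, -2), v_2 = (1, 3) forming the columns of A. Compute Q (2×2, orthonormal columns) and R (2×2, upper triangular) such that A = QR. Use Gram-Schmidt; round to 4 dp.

Q = [[0.8944, 0.4472], [-0.4472, 0.8944]], R = [[4.4721, -0.4472], [0.0000, 3.1305]]

v_1 = (4, -2); ‖v_1‖ = 4.4721, so q_1 = (0.8944, -0.4472).
q_1·v_2 = 0.8944·1 + (-0.4472)·3 = -0.4472.
u_2 = v_2 + 0.4472·q_1 = (1.4000, 2.8000).
‖u_2‖ = 3.1305, so q_2 = (0.4472, 0.8944).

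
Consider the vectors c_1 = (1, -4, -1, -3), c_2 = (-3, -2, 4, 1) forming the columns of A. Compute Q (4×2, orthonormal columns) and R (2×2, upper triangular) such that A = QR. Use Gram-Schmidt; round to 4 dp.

Q = [[0.1925, -0.5355], [-0.7698, -0.4203], [-0.1925, 0.7185], [-0.5774, 0.1424]], R = [[5.1962, -0.3849], [0.0000, 5.4637]]

c_1 = (1, -4, -1, -3); ‖c_1‖ = 5.1962, so e_1 = (0.1925, -0.7698, -0.1925, -0.5774).
e_1·c_2 = 0.1925·(-3) + (-0.7698)·(-2) + (-0.1925)·4 + (-0.5774)·1 = -0.3849.
u_2 = c_2 + 0.3849·e_1 = (-2.9259, -2.2963, 3.9259, 0.7778).
‖u_2‖ = 5.4637, so e_2 = (-0.5355, -0.4203, 0.7185, 0.1424).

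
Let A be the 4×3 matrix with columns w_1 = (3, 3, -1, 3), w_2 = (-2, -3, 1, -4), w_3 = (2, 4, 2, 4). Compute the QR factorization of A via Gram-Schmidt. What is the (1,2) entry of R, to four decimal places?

w_1 = (3, 3, -1, 3); ‖w_1‖ = 5.2915, so q_1 = (0.5669, 0.5669, -0.1890, 0.5669).
r_{12} = q_1·w_2 = -5.2915.

r_{12} = -5.2915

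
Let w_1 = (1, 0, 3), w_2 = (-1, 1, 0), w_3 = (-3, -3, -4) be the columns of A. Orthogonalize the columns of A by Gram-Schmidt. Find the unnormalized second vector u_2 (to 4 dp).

u_2 = (-0.9000, 1.0000, 0.3000)

e_1 = w_1/‖w_1‖ = (1, 0, 3)/3.1623 = (0.3162, 0.0000, 0.9487).
r_{12} = e_1·w_2 = -0.3162.
u_2 = w_2 + 0.3162·e_1 = (-0.9000, 1.0000, 0.3000).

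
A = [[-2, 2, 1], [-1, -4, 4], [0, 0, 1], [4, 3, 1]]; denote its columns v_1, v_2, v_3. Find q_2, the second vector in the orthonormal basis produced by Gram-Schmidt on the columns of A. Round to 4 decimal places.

v_1 = (-2, -1, 0, 4); ‖v_1‖ = 4.5826, so q_1 = (-0.4364, -0.2182, 0.0000, 0.8729).
q_1·v_2 = (-0.4364)·2 + (-0.2182)·(-4) + 0.0000·0 + 0.8729·3 = 2.6186.
u_2 = v_2 − 2.6186·q_1 = (3.1429, -3.4286, 0.0000, 0.7143).
‖u_2‖ = 4.7056, so q_2 = (0.6679, -0.7286, 0.0000, 0.1518).

q_2 = (0.6679, -0.7286, 0.0000, 0.1518)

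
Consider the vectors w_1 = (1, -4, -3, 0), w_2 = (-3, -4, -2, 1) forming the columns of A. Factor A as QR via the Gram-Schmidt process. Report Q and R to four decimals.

w_1 = (1, -4, -3, 0); ‖w_1‖ = 5.0990, so q_1 = (0.1961, -0.7845, -0.5883, 0.0000).
q_1·w_2 = 0.1961·(-3) + (-0.7845)·(-4) + (-0.5883)·(-2) + 0.0000·1 = 3.7262.
u_2 = w_2 − 3.7262·q_1 = (-3.7308, -1.0769, 0.1923, 1.0000).
‖u_2‖ = 4.0144, so q_2 = (-0.9293, -0.2683, 0.0479, 0.2491).

Q = [[0.1961, -0.9293], [-0.7845, -0.2683], [-0.5883, 0.0479], [0.0000, 0.2491]], R = [[5.0990, 3.7262], [0.0000, 4.0144]]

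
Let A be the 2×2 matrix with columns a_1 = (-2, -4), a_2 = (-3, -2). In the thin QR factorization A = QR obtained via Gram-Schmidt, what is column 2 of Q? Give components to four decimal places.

q_1 = a_1/‖a_1‖ = (-2, -4)/4.4721 = (-0.4472, -0.8944).
r_{12} = q_1·a_2 = 3.1305.
u_2 = a_2 − 3.1305·q_1 = (-1.6000, 0.8000).
‖u_2‖ = 1.7889, so q_2 = (-0.8944, 0.4472).

q_2 = (-0.8944, 0.4472)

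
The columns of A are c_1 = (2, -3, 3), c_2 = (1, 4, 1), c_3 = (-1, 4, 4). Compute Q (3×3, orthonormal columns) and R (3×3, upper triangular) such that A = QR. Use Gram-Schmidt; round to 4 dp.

Q = [[0.4264, 0.4120, -0.8052], [-0.6396, 0.7668, 0.0537], [0.6396, 0.4921, 0.5905]], R = [[4.6904, -1.4924, -0.4264], [0.0000, 3.9715, 4.6239], [0.0000, 0.0000, 3.3820]]

c_1 = (2, -3, 3); ‖c_1‖ = 4.6904, so e_1 = (0.4264, -0.6396, 0.6396).
e_1·c_2 = 0.4264·1 + (-0.6396)·4 + 0.6396·1 = -1.4924.
u_2 = c_2 + 1.4924·e_1 = (1.6364, 3.0455, 1.9545).
‖u_2‖ = 3.9715, so e_2 = (0.4120, 0.7668, 0.4921).
e_1·c_3 = 0.4264·(-1) + (-0.6396)·4 + 0.6396·4 = -0.4264; e_2·c_3 = 0.4120·(-1) + 0.7668·4 + 0.4921·4 = 4.6239.
u_3 = c_3 + 0.4264·e_1 − 4.6239·e_2 = (-2.7233, 0.1816, 1.9971).
‖u_3‖ = 3.3820, so e_3 = (-0.8052, 0.0537, 0.5905).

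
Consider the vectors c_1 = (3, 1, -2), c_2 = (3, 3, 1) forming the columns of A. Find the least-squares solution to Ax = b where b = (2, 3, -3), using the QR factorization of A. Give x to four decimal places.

x = (0.9940, 0.1084)

c_1 = (3, 1, -2); ‖c_1‖ = 3.7417, so e_1 = (0.8018, 0.2673, -0.5345).
e_1·c_2 = 0.8018·3 + 0.2673·3 + (-0.5345)·1 = 2.6726.
u_2 = c_2 − 2.6726·e_1 = (0.8571, 2.2857, 2.4286).
‖u_2‖ = 3.4434, so e_2 = (0.2489, 0.6638, 0.7053).
Qᵀb = (4.0089, 0.3734).
Back-substitute: x_2 = 0.3734/3.4434 = 0.1084.
x_1 = (4.0089 − 2.6726·0.1084)/3.7417 = 0.9940.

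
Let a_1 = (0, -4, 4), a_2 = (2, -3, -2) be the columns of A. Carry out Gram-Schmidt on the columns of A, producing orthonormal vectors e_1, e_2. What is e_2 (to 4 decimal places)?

e_1 = a_1/‖a_1‖ = (0, -4, 4)/5.6569 = (0.0000, -0.7071, 0.7071).
r_{12} = e_1·a_2 = 0.7071.
u_2 = a_2 − 0.7071·e_1 = (2.0000, -2.5000, -2.5000).
‖u_2‖ = 4.0620, so e_2 = (0.4924, -0.6155, -0.6155).

e_2 = (0.4924, -0.6155, -0.6155)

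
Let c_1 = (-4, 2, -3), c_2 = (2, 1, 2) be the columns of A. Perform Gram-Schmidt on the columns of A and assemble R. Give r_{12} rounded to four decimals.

c_1 = (-4, 2, -3); ‖c_1‖ = 5.3852, so q_1 = (-0.7428, 0.3714, -0.5571).
r_{12} = q_1·c_2 = -2.2283.

r_{12} = -2.2283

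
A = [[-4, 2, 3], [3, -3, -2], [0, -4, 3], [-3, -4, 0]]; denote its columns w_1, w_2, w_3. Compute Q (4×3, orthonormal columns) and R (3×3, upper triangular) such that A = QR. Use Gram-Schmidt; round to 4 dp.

w_1 = (-4, 3, 0, -3); ‖w_1‖ = 5.8310, so e_1 = (-0.6860, 0.5145, 0.0000, -0.5145).
e_1·w_2 = (-0.6860)·2 + 0.5145·(-3) + 0.0000·(-4) + (-0.5145)·(-4) = -0.8575.
u_2 = w_2 + 0.8575·e_1 = (1.4118, -2.5588, -4.0000, -4.4412).
‖u_2‖ = 6.6532, so e_2 = (0.2122, -0.3846, -0.6012, -0.6675).
e_1·w_3 = (-0.6860)·3 + 0.5145·(-2) + 0.0000·3 + (-0.5145)·0 = -3.0870; e_2·w_3 = 0.2122·3 + (-0.3846)·(-2) + (-0.6012)·3 + (-0.6675)·0 = -0.3979.
u_3 = w_3 + 3.0870·e_1 + 0.3979·e_2 = (0.9668, -0.5648, 2.7608, -1.8538).
‖u_3‖ = 3.5089, so e_3 = (0.2755, -0.1610, 0.7868, -0.5283).

Q = [[-0.6860, 0.2122, 0.2755], [0.5145, -0.3846, -0.1610], [0.0000, -0.6012, 0.7868], [-0.5145, -0.6675, -0.5283]], R = [[5.8310, -0.8575, -3.0870], [0.0000, 6.6532, -0.3979], [0.0000, 0.0000, 3.5089]]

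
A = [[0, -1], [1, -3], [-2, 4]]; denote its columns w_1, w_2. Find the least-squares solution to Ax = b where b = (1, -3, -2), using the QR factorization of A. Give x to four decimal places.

x = (2.8889, 1.2222)

w_1 = (0, 1, -2); ‖w_1‖ = 2.2361, so e_1 = (0.0000, 0.4472, -0.8944).
e_1·w_2 = 0.0000·(-1) + 0.4472·(-3) + (-0.8944)·4 = -4.9193.
u_2 = w_2 + 4.9193·e_1 = (-1.0000, -0.8000, -0.4000).
‖u_2‖ = 1.3416, so e_2 = (-0.7454, -0.5963, -0.2981).
Qᵀb = (0.4472, 1.6398).
Back-substitute: x_2 = 1.6398/1.3416 = 1.2222.
x_1 = (0.4472 + 4.9193·1.2222)/2.2361 = 2.8889.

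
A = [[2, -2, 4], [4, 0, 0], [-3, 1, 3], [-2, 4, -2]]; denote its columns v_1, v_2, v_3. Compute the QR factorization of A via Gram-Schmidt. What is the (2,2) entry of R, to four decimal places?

q_1 = v_1/‖v_1‖ = (2, 4, -3, -2)/5.7446 = (0.3482, 0.6963, -0.5222, -0.3482).
r_{12} = q_1·v_2 = -2.6112.
u_2 = v_2 + 2.6112·q_1 = (-1.0909, 1.8182, -0.3636, 3.0909).
r_{22} = ‖u_2‖ = 3.7659.

r_{22} = 3.7659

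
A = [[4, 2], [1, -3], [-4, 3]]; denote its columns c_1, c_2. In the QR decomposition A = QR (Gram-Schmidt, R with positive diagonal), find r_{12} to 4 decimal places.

r_{12} = -1.2185

c_1 = (4, 1, -4); ‖c_1‖ = 5.7446, so e_1 = (0.6963, 0.1741, -0.6963).
r_{12} = e_1·c_2 = -1.2185.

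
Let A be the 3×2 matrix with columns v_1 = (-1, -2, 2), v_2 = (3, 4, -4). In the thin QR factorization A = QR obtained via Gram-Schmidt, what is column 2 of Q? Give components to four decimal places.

v_1 = (-1, -2, 2); ‖v_1‖ = 3.0000, so e_1 = (-0.3333, -0.6667, 0.6667).
e_1·v_2 = (-0.3333)·3 + (-0.6667)·4 + 0.6667·(-4) = -6.3333.
u_2 = v_2 + 6.3333·e_1 = (0.8889, -0.2222, 0.2222).
‖u_2‖ = 0.9428, so e_2 = (0.9428, -0.2357, 0.2357).

e_2 = (0.9428, -0.2357, 0.2357)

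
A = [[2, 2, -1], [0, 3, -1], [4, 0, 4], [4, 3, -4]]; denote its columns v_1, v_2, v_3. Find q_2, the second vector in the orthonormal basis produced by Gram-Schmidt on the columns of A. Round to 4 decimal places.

q_2 = (0.2880, 0.7775, -0.4607, 0.3168)

q_1 = v_1/‖v_1‖ = (2, 0, 4, 4)/6.0000 = (0.3333, 0.0000, 0.6667, 0.6667).
r_{12} = q_1·v_2 = 2.6667.
u_2 = v_2 − 2.6667·q_1 = (1.1111, 3.0000, -1.7778, 1.2222).
‖u_2‖ = 3.8586, so q_2 = (0.2880, 0.7775, -0.4607, 0.3168).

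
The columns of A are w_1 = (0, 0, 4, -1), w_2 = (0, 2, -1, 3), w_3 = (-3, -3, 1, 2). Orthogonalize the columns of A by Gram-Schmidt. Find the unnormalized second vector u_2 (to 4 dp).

u_2 = (0.0000, 2.0000, 0.6471, 2.5882)

w_1 = (0, 0, 4, -1); ‖w_1‖ = 4.1231, so e_1 = (0.0000, 0.0000, 0.9701, -0.2425).
e_1·w_2 = 0.0000·0 + 0.0000·2 + 0.9701·(-1) + (-0.2425)·3 = -1.6977.
u_2 = w_2 + 1.6977·e_1 = (0.0000, 2.0000, 0.6471, 2.5882).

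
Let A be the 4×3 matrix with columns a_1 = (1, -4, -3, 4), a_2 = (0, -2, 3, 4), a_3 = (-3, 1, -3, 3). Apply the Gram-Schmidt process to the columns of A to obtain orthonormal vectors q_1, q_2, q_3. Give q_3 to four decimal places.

a_1 = (1, -4, -3, 4); ‖a_1‖ = 6.4807, so q_1 = (0.1543, -0.6172, -0.4629, 0.6172).
q_1·a_2 = 0.1543·0 + (-0.6172)·(-2) + (-0.4629)·3 + 0.6172·4 = 2.3146.
u_2 = a_2 − 2.3146·q_1 = (-0.3571, -0.5714, 4.0714, 2.5714).
‖u_2‖ = 4.8624, so q_2 = (-0.0735, -0.1175, 0.8373, 0.5288).
q_1·a_3 = 0.1543·(-3) + (-0.6172)·1 + (-0.4629)·(-3) + 0.6172·3 = 2.1602; q_2·a_3 = (-0.0735)·(-3) + (-0.1175)·1 + 0.8373·(-3) + 0.5288·3 = -0.8226.
u_3 = a_3 − 2.1602·q_1 + 0.8226·q_2 = (-3.3938, 2.2367, -1.3112, 2.1017).
‖u_3‖ = 4.7599, so q_3 = (-0.7130, 0.4699, -0.2755, 0.4415).

q_3 = (-0.7130, 0.4699, -0.2755, 0.4415)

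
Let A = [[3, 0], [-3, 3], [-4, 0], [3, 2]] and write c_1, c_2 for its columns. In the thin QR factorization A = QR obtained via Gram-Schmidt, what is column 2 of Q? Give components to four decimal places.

c_1 = (3, -3, -4, 3); ‖c_1‖ = 6.5574, so e_1 = (0.4575, -0.4575, -0.6100, 0.4575).
e_1·c_2 = 0.4575·0 + (-0.4575)·3 + (-0.6100)·0 + 0.4575·2 = -0.4575.
u_2 = c_2 + 0.4575·e_1 = (0.2093, 2.7907, -0.2791, 2.2093).
‖u_2‖ = 3.5764, so e_2 = (0.0585, 0.7803, -0.0780, 0.6177).

e_2 = (0.0585, 0.7803, -0.0780, 0.6177)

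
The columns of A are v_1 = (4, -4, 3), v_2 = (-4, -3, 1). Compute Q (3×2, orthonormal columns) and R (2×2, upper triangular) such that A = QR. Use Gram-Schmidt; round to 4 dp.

v_1 = (4, -4, 3); ‖v_1‖ = 6.4031, so e_1 = (0.6247, -0.6247, 0.4685).
e_1·v_2 = 0.6247·(-4) + (-0.6247)·(-3) + 0.4685·1 = -0.1562.
u_2 = v_2 + 0.1562·e_1 = (-3.9024, -3.0976, 1.0732).
‖u_2‖ = 5.0966, so e_2 = (-0.7657, -0.6078, 0.2106).

Q = [[0.6247, -0.7657], [-0.6247, -0.6078], [0.4685, 0.2106]], R = [[6.4031, -0.1562], [0.0000, 5.0966]]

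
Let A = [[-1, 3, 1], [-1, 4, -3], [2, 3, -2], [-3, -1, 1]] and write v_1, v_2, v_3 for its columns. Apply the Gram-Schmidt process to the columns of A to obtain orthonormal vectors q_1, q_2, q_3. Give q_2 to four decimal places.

v_1 = (-1, -1, 2, -3); ‖v_1‖ = 3.8730, so q_1 = (-0.2582, -0.2582, 0.5164, -0.7746).
q_1·v_2 = (-0.2582)·3 + (-0.2582)·4 + 0.5164·3 + (-0.7746)·(-1) = 0.5164.
u_2 = v_2 − 0.5164·q_1 = (3.1333, 4.1333, 2.7333, -0.6000).
‖u_2‖ = 5.8935, so q_2 = (0.5317, 0.7013, 0.4638, -0.1018).

q_2 = (0.5317, 0.7013, 0.4638, -0.1018)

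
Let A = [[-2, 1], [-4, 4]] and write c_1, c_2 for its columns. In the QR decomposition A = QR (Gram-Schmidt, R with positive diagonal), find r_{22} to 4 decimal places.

c_1 = (-2, -4); ‖c_1‖ = 4.4721, so e_1 = (-0.4472, -0.8944).
e_1·c_2 = (-0.4472)·1 + (-0.8944)·4 = -4.0249.
u_2 = c_2 + 4.0249·e_1 = (-0.8000, 0.4000).
r_{22} = ‖u_2‖ = 0.8944.

r_{22} = 0.8944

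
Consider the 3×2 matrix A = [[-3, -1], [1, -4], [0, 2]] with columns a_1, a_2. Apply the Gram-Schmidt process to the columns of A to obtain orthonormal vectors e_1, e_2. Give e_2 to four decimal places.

a_1 = (-3, 1, 0); ‖a_1‖ = 3.1623, so e_1 = (-0.9487, 0.3162, 0.0000).
e_1·a_2 = (-0.9487)·(-1) + 0.3162·(-4) + 0.0000·2 = -0.3162.
u_2 = a_2 + 0.3162·e_1 = (-1.3000, -3.9000, 2.0000).
‖u_2‖ = 4.5717, so e_2 = (-0.2844, -0.8531, 0.4375).

e_2 = (-0.2844, -0.8531, 0.4375)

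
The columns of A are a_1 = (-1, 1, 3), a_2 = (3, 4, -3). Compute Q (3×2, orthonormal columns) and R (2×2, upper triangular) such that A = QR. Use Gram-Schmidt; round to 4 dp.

Q = [[-0.3015, 0.4281], [0.3015, 0.8905], [0.9045, -0.1541]], R = [[3.3166, -2.4121], [0.0000, 5.3087]]

q_1 = a_1/‖a_1‖ = (-1, 1, 3)/3.3166 = (-0.3015, 0.3015, 0.9045).
r_{12} = q_1·a_2 = -2.4121.
u_2 = a_2 + 2.4121·q_1 = (2.2727, 4.7273, -0.8182).
‖u_2‖ = 5.3087, so q_2 = (0.4281, 0.8905, -0.1541).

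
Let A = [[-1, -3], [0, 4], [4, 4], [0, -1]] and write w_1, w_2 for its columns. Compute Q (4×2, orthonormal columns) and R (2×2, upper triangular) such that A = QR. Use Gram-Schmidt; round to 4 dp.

w_1 = (-1, 0, 4, 0); ‖w_1‖ = 4.1231, so e_1 = (-0.2425, 0.0000, 0.9701, 0.0000).
e_1·w_2 = (-0.2425)·(-3) + 0.0000·4 + 0.9701·4 + 0.0000·(-1) = 4.6082.
u_2 = w_2 − 4.6082·e_1 = (-1.8824, 4.0000, -0.4706, -1.0000).
‖u_2‖ = 4.5568, so e_2 = (-0.4131, 0.8778, -0.1033, -0.2195).

Q = [[-0.2425, -0.4131], [0.0000, 0.8778], [0.9701, -0.1033], [0.0000, -0.2195]], R = [[4.1231, 4.6082], [0.0000, 4.5568]]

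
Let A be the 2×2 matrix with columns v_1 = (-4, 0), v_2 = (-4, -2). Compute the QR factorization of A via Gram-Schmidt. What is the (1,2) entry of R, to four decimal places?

v_1 = (-4, 0); ‖v_1‖ = 4.0000, so q_1 = (-1.0000, 0.0000).
r_{12} = q_1·v_2 = 4.0000.

r_{12} = 4.0000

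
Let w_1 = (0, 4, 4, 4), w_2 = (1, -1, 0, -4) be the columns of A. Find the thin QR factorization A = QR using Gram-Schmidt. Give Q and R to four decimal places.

w_1 = (0, 4, 4, 4); ‖w_1‖ = 6.9282, so q_1 = (0.0000, 0.5774, 0.5774, 0.5774).
q_1·w_2 = 0.0000·1 + 0.5774·(-1) + 0.5774·0 + 0.5774·(-4) = -2.8868.
u_2 = w_2 + 2.8868·q_1 = (1.0000, 0.6667, 1.6667, -2.3333).
‖u_2‖ = 3.1091, so q_2 = (0.3216, 0.2144, 0.5361, -0.7505).

Q = [[0.0000, 0.3216], [0.5774, 0.2144], [0.5774, 0.5361], [0.5774, -0.7505]], R = [[6.9282, -2.8868], [0.0000, 3.1091]]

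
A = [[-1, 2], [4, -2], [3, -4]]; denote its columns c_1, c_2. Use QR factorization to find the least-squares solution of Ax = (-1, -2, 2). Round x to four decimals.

e_1 = c_1/‖c_1‖ = (-1, 4, 3)/5.0990 = (-0.1961, 0.7845, 0.5883).
r_{12} = e_1·c_2 = -4.3146.
u_2 = c_2 + 4.3146·e_1 = (1.1538, 1.3846, -1.4615).
‖u_2‖ = 2.3205, so e_2 = (0.4972, 0.5967, -0.6298).
Qᵀb = (-0.1961, -2.9503).
Back-substitute: x_2 = -2.9503/2.3205 = -1.2714.
x_1 = (-0.1961 + 4.3146·(-1.2714))/5.0990 = -1.1143.

x = (-1.1143, -1.2714)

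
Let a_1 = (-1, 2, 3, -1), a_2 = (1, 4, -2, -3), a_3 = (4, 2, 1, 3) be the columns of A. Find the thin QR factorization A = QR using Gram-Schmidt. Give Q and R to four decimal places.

Q = [[-0.2582, 0.2355, 0.7227], [0.5164, 0.6445, 0.3435], [0.7746, -0.5205, 0.2004], [-0.2582, -0.5082, 0.5653]], R = [[3.8730, 1.0328, 0.0000], [0.0000, 5.3790, 0.1859], [0.0000, 0.0000, 5.4741]]

a_1 = (-1, 2, 3, -1); ‖a_1‖ = 3.8730, so q_1 = (-0.2582, 0.5164, 0.7746, -0.2582).
q_1·a_2 = (-0.2582)·1 + 0.5164·4 + 0.7746·(-2) + (-0.2582)·(-3) = 1.0328.
u_2 = a_2 − 1.0328·q_1 = (1.2667, 3.4667, -2.8000, -2.7333).
‖u_2‖ = 5.3790, so q_2 = (0.2355, 0.6445, -0.5205, -0.5082).
q_1·a_3 = (-0.2582)·4 + 0.5164·2 + 0.7746·1 + (-0.2582)·3 = 0.0000; q_2·a_3 = 0.2355·4 + 0.6445·2 + (-0.5205)·1 + (-0.5082)·3 = 0.1859.
u_3 = a_3 − 0.0000·q_1 − 0.1859·q_2 = (3.9562, 1.8802, 1.0968, 3.0945).
‖u_3‖ = 5.4741, so q_3 = (0.7227, 0.3435, 0.2004, 0.5653).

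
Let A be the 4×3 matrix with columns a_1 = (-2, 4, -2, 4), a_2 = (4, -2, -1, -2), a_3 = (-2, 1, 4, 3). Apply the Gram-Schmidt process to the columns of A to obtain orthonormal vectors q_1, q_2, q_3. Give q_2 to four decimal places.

q_1 = a_1/‖a_1‖ = (-2, 4, -2, 4)/6.3246 = (-0.3162, 0.6325, -0.3162, 0.6325).
r_{12} = q_1·a_2 = -3.4785.
u_2 = a_2 + 3.4785·q_1 = (2.9000, 0.2000, -2.1000, 0.2000).
‖u_2‖ = 3.5917, so q_2 = (0.8074, 0.0557, -0.5847, 0.0557).

q_2 = (0.8074, 0.0557, -0.5847, 0.0557)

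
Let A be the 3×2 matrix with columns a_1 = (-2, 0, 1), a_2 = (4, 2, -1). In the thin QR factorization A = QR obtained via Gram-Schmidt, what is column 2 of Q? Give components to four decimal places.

e_1 = a_1/‖a_1‖ = (-2, 0, 1)/2.2361 = (-0.8944, 0.0000, 0.4472).
r_{12} = e_1·a_2 = -4.0249.
u_2 = a_2 + 4.0249·e_1 = (0.4000, 2.0000, 0.8000).
‖u_2‖ = 2.1909, so e_2 = (0.1826, 0.9129, 0.3651).

e_2 = (0.1826, 0.9129, 0.3651)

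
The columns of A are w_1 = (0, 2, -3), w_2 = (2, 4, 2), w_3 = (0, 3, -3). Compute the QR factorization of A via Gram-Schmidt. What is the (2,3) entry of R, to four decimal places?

r_{23} = 0.7586

q_1 = w_1/‖w_1‖ = (0, 2, -3)/3.6056 = (0.0000, 0.5547, -0.8321).
r_{12} = q_1·w_2 = 0.5547.
u_2 = w_2 − 0.5547·q_1 = (2.0000, 3.6923, 2.4615).
‖u_2‖ = 4.8675, so q_2 = (0.4109, 0.7586, 0.5057).
r_{23} = q_2·w_3 = 0.7586.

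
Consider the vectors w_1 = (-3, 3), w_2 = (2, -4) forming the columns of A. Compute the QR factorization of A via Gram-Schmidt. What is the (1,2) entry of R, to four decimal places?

q_1 = w_1/‖w_1‖ = (-3, 3)/4.2426 = (-0.7071, 0.7071).
r_{12} = q_1·w_2 = -4.2426.

r_{12} = -4.2426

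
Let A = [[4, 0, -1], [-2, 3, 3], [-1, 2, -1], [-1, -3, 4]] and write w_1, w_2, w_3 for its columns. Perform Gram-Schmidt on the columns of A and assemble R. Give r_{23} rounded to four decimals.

r_{23} = -1.7415

w_1 = (4, -2, -1, -1); ‖w_1‖ = 4.6904, so q_1 = (0.8528, -0.4264, -0.2132, -0.2132).
q_1·w_2 = 0.8528·0 + (-0.4264)·3 + (-0.2132)·2 + (-0.2132)·(-3) = -1.0660.
u_2 = w_2 + 1.0660·q_1 = (0.9091, 2.5455, 1.7727, -3.2273).
‖u_2‖ = 4.5677, so q_2 = (0.1990, 0.5573, 0.3881, -0.7065).
r_{23} = q_2·w_3 = -1.7415.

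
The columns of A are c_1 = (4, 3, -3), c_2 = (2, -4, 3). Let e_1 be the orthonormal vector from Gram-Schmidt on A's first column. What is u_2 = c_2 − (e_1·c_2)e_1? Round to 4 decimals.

e_1 = c_1/‖c_1‖ = (4, 3, -3)/5.8310 = (0.6860, 0.5145, -0.5145).
r_{12} = e_1·c_2 = -2.2295.
u_2 = c_2 + 2.2295·e_1 = (3.5294, -2.8529, 1.8529).

u_2 = (3.5294, -2.8529, 1.8529)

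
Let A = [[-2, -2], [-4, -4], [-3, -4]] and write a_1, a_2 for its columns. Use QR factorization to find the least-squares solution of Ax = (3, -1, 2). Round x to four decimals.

a_1 = (-2, -4, -3); ‖a_1‖ = 5.3852, so q_1 = (-0.3714, -0.7428, -0.5571).
q_1·a_2 = (-0.3714)·(-2) + (-0.7428)·(-4) + (-0.5571)·(-4) = 5.9423.
u_2 = a_2 − 5.9423·q_1 = (0.2069, 0.4138, -0.6897).
‖u_2‖ = 0.8305, so q_2 = (0.2491, 0.4983, -0.8305).
Qᵀb = (-1.4856, -1.4118).
Back-substitute: x_2 = -1.4118/0.8305 = -1.7000.
x_1 = (-1.4856 − 5.9423·(-1.7000))/5.3852 = 1.6000.

x = (1.6000, -1.7000)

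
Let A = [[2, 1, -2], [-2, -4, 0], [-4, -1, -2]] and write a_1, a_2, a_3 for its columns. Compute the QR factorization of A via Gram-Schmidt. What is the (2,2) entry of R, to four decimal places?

r_{22} = 3.1358

a_1 = (2, -2, -4); ‖a_1‖ = 4.8990, so e_1 = (0.4082, -0.4082, -0.8165).
e_1·a_2 = 0.4082·1 + (-0.4082)·(-4) + (-0.8165)·(-1) = 2.8577.
u_2 = a_2 − 2.8577·e_1 = (-0.1667, -2.8333, 1.3333).
r_{22} = ‖u_2‖ = 3.1358.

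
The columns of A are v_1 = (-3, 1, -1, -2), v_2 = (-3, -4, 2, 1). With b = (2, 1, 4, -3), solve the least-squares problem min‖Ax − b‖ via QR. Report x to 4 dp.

v_1 = (-3, 1, -1, -2); ‖v_1‖ = 3.8730, so e_1 = (-0.7746, 0.2582, -0.2582, -0.5164).
e_1·v_2 = (-0.7746)·(-3) + 0.2582·(-4) + (-0.2582)·2 + (-0.5164)·1 = 0.2582.
u_2 = v_2 − 0.2582·e_1 = (-2.8000, -4.0667, 2.0667, 1.1333).
‖u_2‖ = 5.4711, so e_2 = (-0.5118, -0.7433, 0.3777, 0.2071).
Qᵀb = (-0.7746, -0.8773).
Back-substitute: x_2 = -0.8773/5.4711 = -0.1604.
x_1 = (-0.7746 − 0.2582·(-0.1604))/3.8730 = -0.1893.

x = (-0.1893, -0.1604)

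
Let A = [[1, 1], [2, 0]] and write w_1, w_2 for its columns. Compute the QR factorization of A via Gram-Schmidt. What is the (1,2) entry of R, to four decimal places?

q_1 = w_1/‖w_1‖ = (1, 2)/2.2361 = (0.4472, 0.8944).
r_{12} = q_1·w_2 = 0.4472.

r_{12} = 0.4472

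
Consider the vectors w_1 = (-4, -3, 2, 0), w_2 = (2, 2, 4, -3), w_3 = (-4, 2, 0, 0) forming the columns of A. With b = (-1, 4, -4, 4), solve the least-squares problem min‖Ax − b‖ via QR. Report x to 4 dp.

w_1 = (-4, -3, 2, 0); ‖w_1‖ = 5.3852, so q_1 = (-0.7428, -0.5571, 0.3714, 0.0000).
q_1·w_2 = (-0.7428)·2 + (-0.5571)·2 + 0.3714·4 + 0.0000·(-3) = -1.1142.
u_2 = w_2 + 1.1142·q_1 = (1.1724, 1.3793, 4.4138, -3.0000).
‖u_2‖ = 5.6355, so q_2 = (0.2080, 0.2448, 0.7832, -0.5323).
q_1·w_3 = (-0.7428)·(-4) + (-0.5571)·2 + 0.3714·0 + 0.0000·0 = 1.8570; q_2·w_3 = 0.2080·(-4) + 0.2448·2 + 0.7832·0 + (-0.5323)·0 = -0.3427.
u_3 = w_3 − 1.8570·q_1 + 0.3427·q_2 = (-2.5494, 3.1183, -0.4213, -0.1824).
‖u_3‖ = 4.0539, so q_3 = (-0.6289, 0.7692, -0.1039, -0.0450).
Qᵀb = (-2.9711, -4.4913, 3.9414).
Back-substitute: x_3 = 3.9414/4.0539 = 0.9723.
x_2 = (-4.4913 + 0.3427·0.9723)/5.6355 = -0.7378.
x_1 = (-2.9711 + 1.1142·(-0.7378) − 1.8570·0.9723)/5.3852 = -1.0396.

x = (-1.0396, -0.7378, 0.9723)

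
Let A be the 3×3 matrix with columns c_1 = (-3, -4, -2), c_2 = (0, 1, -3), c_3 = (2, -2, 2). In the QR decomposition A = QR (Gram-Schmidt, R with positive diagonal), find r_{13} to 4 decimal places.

r_{13} = -0.3714

q_1 = c_1/‖c_1‖ = (-3, -4, -2)/5.3852 = (-0.5571, -0.7428, -0.3714).
r_{13} = q_1·c_3 = -0.3714.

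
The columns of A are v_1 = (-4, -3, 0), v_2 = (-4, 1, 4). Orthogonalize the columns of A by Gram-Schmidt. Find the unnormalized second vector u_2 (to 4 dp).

u_2 = (-1.9200, 2.5600, 4.0000)

q_1 = v_1/‖v_1‖ = (-4, -3, 0)/5.0000 = (-0.8000, -0.6000, 0.0000).
r_{12} = q_1·v_2 = 2.6000.
u_2 = v_2 − 2.6000·q_1 = (-1.9200, 2.5600, 4.0000).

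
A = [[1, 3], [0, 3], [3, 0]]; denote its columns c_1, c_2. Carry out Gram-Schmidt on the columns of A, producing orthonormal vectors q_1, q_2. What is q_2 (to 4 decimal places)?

q_2 = (0.6529, 0.7255, -0.2176)

q_1 = c_1/‖c_1‖ = (1, 0, 3)/3.1623 = (0.3162, 0.0000, 0.9487).
r_{12} = q_1·c_2 = 0.9487.
u_2 = c_2 − 0.9487·q_1 = (2.7000, 3.0000, -0.9000).
‖u_2‖ = 4.1352, so q_2 = (0.6529, 0.7255, -0.2176).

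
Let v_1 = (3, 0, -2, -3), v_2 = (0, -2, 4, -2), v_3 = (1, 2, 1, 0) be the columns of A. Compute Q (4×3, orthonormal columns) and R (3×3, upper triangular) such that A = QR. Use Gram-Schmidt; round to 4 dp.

Q = [[0.6396, 0.0559, 0.3535], [0.0000, -0.4098, 0.8228], [-0.4264, 0.7824, 0.4411], [-0.6396, -0.4657, 0.0594]], R = [[4.6904, -0.4264, 0.2132], [0.0000, 4.8804, 0.0186], [0.0000, 0.0000, 2.4401]]

e_1 = v_1/‖v_1‖ = (3, 0, -2, -3)/4.6904 = (0.6396, 0.0000, -0.4264, -0.6396).
r_{12} = e_1·v_2 = -0.4264.
u_2 = v_2 + 0.4264·e_1 = (0.2727, -2.0000, 3.8182, -2.2727).
‖u_2‖ = 4.8804, so e_2 = (0.0559, -0.4098, 0.7824, -0.4657).
r_{13} = e_1·v_3 = 0.2132; r_{23} = e_2·v_3 = 0.0186.
u_3 = v_3 − 0.2132·e_1 − 0.0186·e_2 = (0.8626, 2.0076, 1.0763, 0.1450).
‖u_3‖ = 2.4401, so e_3 = (0.3535, 0.8228, 0.4411, 0.0594).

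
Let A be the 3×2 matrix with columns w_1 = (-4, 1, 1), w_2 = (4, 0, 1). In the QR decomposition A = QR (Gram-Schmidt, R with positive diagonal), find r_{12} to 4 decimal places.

r_{12} = -3.5355

w_1 = (-4, 1, 1); ‖w_1‖ = 4.2426, so q_1 = (-0.9428, 0.2357, 0.2357).
r_{12} = q_1·w_2 = -3.5355.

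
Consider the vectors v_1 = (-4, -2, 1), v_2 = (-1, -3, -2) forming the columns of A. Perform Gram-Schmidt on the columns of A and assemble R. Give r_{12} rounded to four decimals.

r_{12} = 1.7457

v_1 = (-4, -2, 1); ‖v_1‖ = 4.5826, so e_1 = (-0.8729, -0.4364, 0.2182).
r_{12} = e_1·v_2 = 1.7457.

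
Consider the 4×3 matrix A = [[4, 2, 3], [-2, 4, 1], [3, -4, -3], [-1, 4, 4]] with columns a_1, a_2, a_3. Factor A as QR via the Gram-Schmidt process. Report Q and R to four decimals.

Q = [[0.7303, 0.6269, -0.0299], [-0.3651, 0.4449, -0.8066], [0.5477, -0.3640, -0.3361], [-0.1826, 0.5258, 0.4854]], R = [[5.4772, -2.9212, -0.5477], [0.0000, 6.5929, 5.5211], [0.0000, 0.0000, 2.0537]]

a_1 = (4, -2, 3, -1); ‖a_1‖ = 5.4772, so q_1 = (0.7303, -0.3651, 0.5477, -0.1826).
q_1·a_2 = 0.7303·2 + (-0.3651)·4 + 0.5477·(-4) + (-0.1826)·4 = -2.9212.
u_2 = a_2 + 2.9212·q_1 = (4.1333, 2.9333, -2.4000, 3.4667).
‖u_2‖ = 6.5929, so q_2 = (0.6269, 0.4449, -0.3640, 0.5258).
q_1·a_3 = 0.7303·3 + (-0.3651)·1 + 0.5477·(-3) + (-0.1826)·4 = -0.5477; q_2·a_3 = 0.6269·3 + 0.4449·1 + (-0.3640)·(-3) + 0.5258·4 = 5.5211.
u_3 = a_3 + 0.5477·q_1 − 5.5211·q_2 = (-0.0613, -1.6564, -0.6902, 0.9969).
‖u_3‖ = 2.0537, so q_3 = (-0.0299, -0.8066, -0.3361, 0.4854).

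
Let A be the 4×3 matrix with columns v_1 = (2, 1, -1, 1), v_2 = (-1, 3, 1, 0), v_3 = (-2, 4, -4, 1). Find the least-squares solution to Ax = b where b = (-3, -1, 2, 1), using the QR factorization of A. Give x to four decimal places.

v_1 = (2, 1, -1, 1); ‖v_1‖ = 2.6458, so e_1 = (0.7559, 0.3780, -0.3780, 0.3780).
e_1·v_2 = 0.7559·(-1) + 0.3780·3 + (-0.3780)·1 + 0.3780·0 = 0.0000.
u_2 = v_2 + 0.0000·e_1 = (-1.0000, 3.0000, 1.0000, 0.0000).
‖u_2‖ = 3.3166, so e_2 = (-0.3015, 0.9045, 0.3015, 0.0000).
e_1·v_3 = 0.7559·(-2) + 0.3780·4 + (-0.3780)·(-4) + 0.3780·1 = 1.8898; e_2·v_3 = (-0.3015)·(-2) + 0.9045·4 + 0.3015·(-4) + 0.0000·1 = 3.0151.
u_3 = v_3 − 1.8898·e_1 − 3.0151·e_2 = (-2.5195, 0.5584, -4.1948, 0.2857).
‖u_3‖ = 4.9333, so e_3 = (-0.5107, 0.1132, -0.8503, 0.0579).
Qᵀb = (-3.0237, 0.6030, -0.2238).
Back-substitute: x_3 = -0.2238/4.9333 = -0.0454.
x_2 = (0.6030 − 3.0151·(-0.0454))/3.3166 = 0.2231.
x_1 = (-3.0237 + 0.0000·0.2231 − 1.8898·(-0.0454))/2.6458 = -1.1105.

x = (-1.1105, 0.2231, -0.0454)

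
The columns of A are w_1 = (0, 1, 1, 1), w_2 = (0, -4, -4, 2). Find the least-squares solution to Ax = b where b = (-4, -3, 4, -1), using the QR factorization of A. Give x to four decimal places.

x = (-0.5000, -0.2500)

w_1 = (0, 1, 1, 1); ‖w_1‖ = 1.7321, so q_1 = (0.0000, 0.5774, 0.5774, 0.5774).
q_1·w_2 = 0.0000·0 + 0.5774·(-4) + 0.5774·(-4) + 0.5774·2 = -3.4641.
u_2 = w_2 + 3.4641·q_1 = (0.0000, -2.0000, -2.0000, 4.0000).
‖u_2‖ = 4.8990, so q_2 = (0.0000, -0.4082, -0.4082, 0.8165).
Qᵀb = (0.0000, -1.2247).
Back-substitute: x_2 = -1.2247/4.8990 = -0.2500.
x_1 = (0.0000 + 3.4641·(-0.2500))/1.7321 = -0.5000.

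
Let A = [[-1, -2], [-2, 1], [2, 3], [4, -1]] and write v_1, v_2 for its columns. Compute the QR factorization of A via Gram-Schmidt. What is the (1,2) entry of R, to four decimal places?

v_1 = (-1, -2, 2, 4); ‖v_1‖ = 5.0000, so e_1 = (-0.2000, -0.4000, 0.4000, 0.8000).
r_{12} = e_1·v_2 = 0.4000.

r_{12} = 0.4000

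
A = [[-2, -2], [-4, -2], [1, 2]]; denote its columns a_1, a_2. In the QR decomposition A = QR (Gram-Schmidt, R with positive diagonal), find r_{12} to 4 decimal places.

r_{12} = 3.0551

e_1 = a_1/‖a_1‖ = (-2, -4, 1)/4.5826 = (-0.4364, -0.8729, 0.2182).
r_{12} = e_1·a_2 = 3.0551.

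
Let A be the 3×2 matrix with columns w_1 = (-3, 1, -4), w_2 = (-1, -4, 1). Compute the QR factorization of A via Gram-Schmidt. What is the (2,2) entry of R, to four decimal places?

r_{22} = 4.1278

e_1 = w_1/‖w_1‖ = (-3, 1, -4)/5.0990 = (-0.5883, 0.1961, -0.7845).
r_{12} = e_1·w_2 = -0.9806.
u_2 = w_2 + 0.9806·e_1 = (-1.5769, -3.8077, 0.2308).
r_{22} = ‖u_2‖ = 4.1278.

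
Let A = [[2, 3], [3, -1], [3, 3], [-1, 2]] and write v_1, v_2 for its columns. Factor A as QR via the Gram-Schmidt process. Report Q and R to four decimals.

Q = [[0.4170, 0.4933], [0.6255, -0.5336], [0.6255, 0.3926], [-0.2085, 0.5638]], R = [[4.7958, 2.0851], [0.0000, 4.3188]]

v_1 = (2, 3, 3, -1); ‖v_1‖ = 4.7958, so q_1 = (0.4170, 0.6255, 0.6255, -0.2085).
q_1·v_2 = 0.4170·3 + 0.6255·(-1) + 0.6255·3 + (-0.2085)·2 = 2.0851.
u_2 = v_2 − 2.0851·q_1 = (2.1304, -2.3043, 1.6957, 2.4348).
‖u_2‖ = 4.3188, so q_2 = (0.4933, -0.5336, 0.3926, 0.5638).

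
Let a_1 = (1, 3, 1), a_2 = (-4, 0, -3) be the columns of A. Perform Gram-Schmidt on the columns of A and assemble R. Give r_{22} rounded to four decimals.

a_1 = (1, 3, 1); ‖a_1‖ = 3.3166, so e_1 = (0.3015, 0.9045, 0.3015).
e_1·a_2 = 0.3015·(-4) + 0.9045·0 + 0.3015·(-3) = -2.1106.
u_2 = a_2 + 2.1106·e_1 = (-3.3636, 1.9091, -2.3636).
r_{22} = ‖u_2‖ = 4.5327.

r_{22} = 4.5327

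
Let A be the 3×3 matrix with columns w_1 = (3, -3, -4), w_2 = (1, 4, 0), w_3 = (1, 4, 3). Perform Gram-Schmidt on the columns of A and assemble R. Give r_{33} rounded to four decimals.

e_1 = w_1/‖w_1‖ = (3, -3, -4)/5.8310 = (0.5145, -0.5145, -0.6860).
r_{12} = e_1·w_2 = -1.5435.
u_2 = w_2 + 1.5435·e_1 = (1.7941, 3.2059, -1.0588).
‖u_2‖ = 3.8233, so e_2 = (0.4693, 0.8385, -0.2769).
r_{13} = e_1·w_3 = -3.6015; r_{23} = e_2·w_3 = 2.9925.
u_3 = w_3 + 3.6015·e_1 − 2.9925·e_2 = (1.4487, -0.3622, 1.3581).
r_{33} = ‖u_3‖ = 2.0185.

r_{33} = 2.0185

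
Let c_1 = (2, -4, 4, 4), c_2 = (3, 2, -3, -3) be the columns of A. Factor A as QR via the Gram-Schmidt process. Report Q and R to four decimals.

Q = [[0.2774, 0.9428], [-0.5547, 0.0000], [0.5547, -0.2357], [0.5547, -0.2357]], R = [[7.2111, -3.6056], [0.0000, 4.2426]]

c_1 = (2, -4, 4, 4); ‖c_1‖ = 7.2111, so q_1 = (0.2774, -0.5547, 0.5547, 0.5547).
q_1·c_2 = 0.2774·3 + (-0.5547)·2 + 0.5547·(-3) + 0.5547·(-3) = -3.6056.
u_2 = c_2 + 3.6056·q_1 = (4.0000, 0.0000, -1.0000, -1.0000).
‖u_2‖ = 4.2426, so q_2 = (0.9428, 0.0000, -0.2357, -0.2357).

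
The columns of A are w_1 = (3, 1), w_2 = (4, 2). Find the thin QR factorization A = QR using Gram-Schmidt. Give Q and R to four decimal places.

Q = [[0.9487, -0.3162], [0.3162, 0.9487]], R = [[3.1623, 4.4272], [0.0000, 0.6325]]

w_1 = (3, 1); ‖w_1‖ = 3.1623, so q_1 = (0.9487, 0.3162).
q_1·w_2 = 0.9487·4 + 0.3162·2 = 4.4272.
u_2 = w_2 − 4.4272·q_1 = (-0.2000, 0.6000).
‖u_2‖ = 0.6325, so q_2 = (-0.3162, 0.9487).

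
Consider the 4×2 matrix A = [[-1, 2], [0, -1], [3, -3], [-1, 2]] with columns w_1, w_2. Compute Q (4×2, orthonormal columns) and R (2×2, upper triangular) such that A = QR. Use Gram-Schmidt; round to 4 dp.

Q = [[-0.3015, 0.5039], [0.0000, -0.6159], [0.9045, 0.3359], [-0.3015, 0.5039]], R = [[3.3166, -3.9196], [0.0000, 1.6237]]

w_1 = (-1, 0, 3, -1); ‖w_1‖ = 3.3166, so e_1 = (-0.3015, 0.0000, 0.9045, -0.3015).
e_1·w_2 = (-0.3015)·2 + 0.0000·(-1) + 0.9045·(-3) + (-0.3015)·2 = -3.9196.
u_2 = w_2 + 3.9196·e_1 = (0.8182, -1.0000, 0.5455, 0.8182).
‖u_2‖ = 1.6237, so e_2 = (0.5039, -0.6159, 0.3359, 0.5039).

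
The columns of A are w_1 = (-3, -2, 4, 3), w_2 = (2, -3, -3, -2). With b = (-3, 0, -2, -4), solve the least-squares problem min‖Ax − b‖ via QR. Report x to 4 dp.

x = (-0.2139, 0.1596)

q_1 = w_1/‖w_1‖ = (-3, -2, 4, 3)/6.1644 = (-0.4867, -0.3244, 0.6489, 0.4867).
r_{12} = q_1·w_2 = -2.9200.
u_2 = w_2 + 2.9200·q_1 = (0.5789, -3.9474, -1.1053, -0.5789).
‖u_2‖ = 4.1802, so q_2 = (0.1385, -0.9443, -0.2644, -0.1385).
Qᵀb = (-1.7844, 0.6673).
Back-substitute: x_2 = 0.6673/4.1802 = 0.1596.
x_1 = (-1.7844 + 2.9200·0.1596)/6.1644 = -0.2139.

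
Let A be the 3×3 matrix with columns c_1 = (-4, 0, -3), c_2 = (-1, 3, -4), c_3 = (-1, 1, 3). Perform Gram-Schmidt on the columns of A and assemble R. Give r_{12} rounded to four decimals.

c_1 = (-4, 0, -3); ‖c_1‖ = 5.0000, so q_1 = (-0.8000, 0.0000, -0.6000).
r_{12} = q_1·c_2 = 3.2000.

r_{12} = 3.2000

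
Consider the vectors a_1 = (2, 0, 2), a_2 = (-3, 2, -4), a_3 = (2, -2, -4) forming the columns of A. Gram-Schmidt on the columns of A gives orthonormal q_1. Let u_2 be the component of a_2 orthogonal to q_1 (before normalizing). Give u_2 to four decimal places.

q_1 = a_1/‖a_1‖ = (2, 0, 2)/2.8284 = (0.7071, 0.0000, 0.7071).
r_{12} = q_1·a_2 = -4.9497.
u_2 = a_2 + 4.9497·q_1 = (0.5000, 2.0000, -0.5000).

u_2 = (0.5000, 2.0000, -0.5000)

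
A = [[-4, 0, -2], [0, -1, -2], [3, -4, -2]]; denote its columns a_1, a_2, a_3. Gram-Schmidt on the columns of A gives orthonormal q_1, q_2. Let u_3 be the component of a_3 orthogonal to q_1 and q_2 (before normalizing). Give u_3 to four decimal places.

u_3 = (0.1922, -1.0249, 0.2562)

a_1 = (-4, 0, 3); ‖a_1‖ = 5.0000, so q_1 = (-0.8000, 0.0000, 0.6000).
q_1·a_2 = (-0.8000)·0 + 0.0000·(-1) + 0.6000·(-4) = -2.4000.
u_2 = a_2 + 2.4000·q_1 = (-1.9200, -1.0000, -2.5600).
‖u_2‖ = 3.3526, so q_2 = (-0.5727, -0.2983, -0.7636).
q_1·a_3 = (-0.8000)·(-2) + 0.0000·(-2) + 0.6000·(-2) = 0.4000; q_2·a_3 = (-0.5727)·(-2) + (-0.2983)·(-2) + (-0.7636)·(-2) = 3.2691.
u_3 = a_3 − 0.4000·q_1 − 3.2691·q_2 = (0.1922, -1.0249, 0.2562).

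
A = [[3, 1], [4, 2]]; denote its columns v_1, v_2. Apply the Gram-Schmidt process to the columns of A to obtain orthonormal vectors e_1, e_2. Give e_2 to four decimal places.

v_1 = (3, 4); ‖v_1‖ = 5.0000, so e_1 = (0.6000, 0.8000).
e_1·v_2 = 0.6000·1 + 0.8000·2 = 2.2000.
u_2 = v_2 − 2.2000·e_1 = (-0.3200, 0.2400).
‖u_2‖ = 0.4000, so e_2 = (-0.8000, 0.6000).

e_2 = (-0.8000, 0.6000)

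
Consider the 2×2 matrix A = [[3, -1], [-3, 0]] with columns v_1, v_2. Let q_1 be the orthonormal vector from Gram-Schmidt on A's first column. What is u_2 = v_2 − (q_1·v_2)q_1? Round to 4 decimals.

u_2 = (-0.5000, -0.5000)

v_1 = (3, -3); ‖v_1‖ = 4.2426, so q_1 = (0.7071, -0.7071).
q_1·v_2 = 0.7071·(-1) + (-0.7071)·0 = -0.7071.
u_2 = v_2 + 0.7071·q_1 = (-0.5000, -0.5000).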